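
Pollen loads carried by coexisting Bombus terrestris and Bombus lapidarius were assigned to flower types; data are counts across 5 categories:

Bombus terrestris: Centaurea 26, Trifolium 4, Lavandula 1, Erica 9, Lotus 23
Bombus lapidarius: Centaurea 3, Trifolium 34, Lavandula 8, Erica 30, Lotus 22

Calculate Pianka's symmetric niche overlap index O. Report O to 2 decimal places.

Proportions for Bombus terrestris (n=63): 26/63=0.4127, 4/63=0.0635, 1/63=0.0159, 9/63=0.1429, 23/63=0.3651
Proportions for Bombus lapidarius (n=97): 3/97=0.0309, 34/97=0.3505, 8/97=0.0825, 30/97=0.3093, 22/97=0.2268
Σ p₁ᵢp₂ᵢ = 0.012752 + 0.022257 + 0.001312 + 0.044199 + 0.082805 = 0.163325
Σp_1ᵢ² = 0.4127² + 0.0635² + 0.0159² + 0.1429² + 0.3651² = 0.170321 + 0.004032 + 0.000253 + 0.020420 + 0.133298 = 0.328324
Σp_2ᵢ² = 0.0309² + 0.3505² + 0.0825² + 0.3093² + 0.2268² = 0.000955 + 0.122850 + 0.006806 + 0.095666 + 0.051438 = 0.277715
O = 0.163325 / √(0.328324 × 0.277715) = 0.163325 / 0.3019611 = 0.5409

0.54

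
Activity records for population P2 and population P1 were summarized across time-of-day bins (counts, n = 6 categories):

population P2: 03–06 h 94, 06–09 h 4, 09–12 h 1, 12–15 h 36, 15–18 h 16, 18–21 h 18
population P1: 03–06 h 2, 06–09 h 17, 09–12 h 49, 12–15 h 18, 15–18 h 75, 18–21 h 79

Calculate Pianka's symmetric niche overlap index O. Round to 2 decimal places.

0.28

Proportions for population P2 (n=169): 94/169=0.5562, 4/169=0.0237, 1/169=0.0059, 36/169=0.2130, 16/169=0.0947, 18/169=0.1065
Proportions for population P1 (n=240): 2/240=0.0083, 17/240=0.0708, 49/240=0.2042, 18/240=0.0750, 75/240=0.3125, 79/240=0.3292
Σ p₁ᵢp₂ᵢ = 0.004616 + 0.001678 + 0.001205 + 0.015975 + 0.029594 + 0.035060 = 0.088128
Σp_1ᵢ² = 0.5562² + 0.0237² + 0.0059² + 0.2130² + 0.0947² + 0.1065² = 0.309358 + 0.000562 + 0.000035 + 0.045369 + 0.008968 + 0.011342 = 0.375634
Σp_2ᵢ² = 0.0083² + 0.0708² + 0.2042² + 0.0750² + 0.3125² + 0.3292² = 0.000069 + 0.005013 + 0.041698 + 0.005625 + 0.097656 + 0.108373 = 0.258434
O = 0.088128 / √(0.375634 × 0.258434) = 0.088128 / 0.3115712 = 0.2829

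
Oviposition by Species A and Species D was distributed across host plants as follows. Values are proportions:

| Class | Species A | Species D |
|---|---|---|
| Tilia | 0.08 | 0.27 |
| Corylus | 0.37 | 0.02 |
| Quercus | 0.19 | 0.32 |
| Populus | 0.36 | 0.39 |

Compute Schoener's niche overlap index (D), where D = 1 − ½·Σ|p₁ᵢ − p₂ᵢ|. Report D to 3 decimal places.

0.650

Σ|p₁ᵢ − p₂ᵢ| = 0.19 + 0.35 + 0.13 + 0.03 = 0.70
D = 1 − ½ × 0.70 = 1 − 0.350 = 0.65000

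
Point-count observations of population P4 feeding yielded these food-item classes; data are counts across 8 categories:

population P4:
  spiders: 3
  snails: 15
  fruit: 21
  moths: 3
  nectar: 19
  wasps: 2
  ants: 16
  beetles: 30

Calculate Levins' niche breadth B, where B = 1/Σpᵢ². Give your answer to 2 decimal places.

5.39

Proportions for population P4 (n=109): 3/109=0.0275, 15/109=0.1376, 21/109=0.1927, 3/109=0.0275, 19/109=0.1743, 2/109=0.0183, 16/109=0.1468, 30/109=0.2752
Σpᵢ² = 0.0275² + 0.1376² + 0.1927² + 0.0275² + 0.1743² + 0.0183² + 0.1468² + 0.2752² = 0.000756 + 0.018934 + 0.037133 + 0.000756 + 0.030380 + 0.000335 + 0.021550 + 0.075735 = 0.185579
B = 1 / 0.185579 = 5.3885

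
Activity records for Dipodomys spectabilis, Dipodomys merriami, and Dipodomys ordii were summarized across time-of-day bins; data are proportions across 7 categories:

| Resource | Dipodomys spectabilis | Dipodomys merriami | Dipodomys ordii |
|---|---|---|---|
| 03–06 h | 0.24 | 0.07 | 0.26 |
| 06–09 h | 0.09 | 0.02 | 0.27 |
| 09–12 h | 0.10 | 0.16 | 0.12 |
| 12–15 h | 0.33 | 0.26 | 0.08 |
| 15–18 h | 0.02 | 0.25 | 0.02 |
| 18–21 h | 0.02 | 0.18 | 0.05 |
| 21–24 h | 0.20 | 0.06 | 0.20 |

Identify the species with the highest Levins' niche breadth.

Σp_specᵢ² = 0.24² + 0.09² + 0.10² + 0.33² + 0.02² + 0.02² + 0.20² = 0.0576 + 0.0081 + 0.0100 + 0.1089 + 0.0004 + 0.0004 + 0.0400 = 0.2254
B_spec = 1 / 0.2254 = 4.4366
Σp_merrᵢ² = 0.07² + 0.02² + 0.16² + 0.26² + 0.25² + 0.18² + 0.06² = 0.0049 + 0.0004 + 0.0256 + 0.0676 + 0.0625 + 0.0324 + 0.0036 = 0.1970
B_merr = 1 / 0.1970 = 5.0761
Σp_ordiᵢ² = 0.26² + 0.27² + 0.12² + 0.08² + 0.02² + 0.05² + 0.20² = 0.0676 + 0.0729 + 0.0144 + 0.0064 + 0.0004 + 0.0025 + 0.0400 = 0.2042
B_ordi = 1 / 0.2042 = 4.8972
Highest B → broadest niche (most generalist): Dipodomys merriami (B = 5.08).

Dipodomys merriami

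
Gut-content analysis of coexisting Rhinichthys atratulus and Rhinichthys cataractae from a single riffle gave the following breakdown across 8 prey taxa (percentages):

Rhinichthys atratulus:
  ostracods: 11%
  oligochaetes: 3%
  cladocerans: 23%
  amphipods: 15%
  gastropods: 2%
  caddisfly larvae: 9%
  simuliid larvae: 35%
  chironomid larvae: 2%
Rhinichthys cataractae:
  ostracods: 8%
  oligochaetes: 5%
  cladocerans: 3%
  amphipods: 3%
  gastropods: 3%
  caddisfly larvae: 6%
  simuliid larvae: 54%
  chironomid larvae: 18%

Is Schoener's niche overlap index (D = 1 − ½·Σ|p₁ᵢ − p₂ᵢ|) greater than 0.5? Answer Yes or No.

Yes

Convert percentages to proportions (divide by 100).
Σ|p₁ᵢ − p₂ᵢ| = 0.03 + 0.02 + 0.20 + 0.12 + 0.01 + 0.03 + 0.19 + 0.16 = 0.76
D = 1 − ½ × 0.76 = 1 − 0.380 = 0.6200
D = 0.6200 > 0.5 → Yes.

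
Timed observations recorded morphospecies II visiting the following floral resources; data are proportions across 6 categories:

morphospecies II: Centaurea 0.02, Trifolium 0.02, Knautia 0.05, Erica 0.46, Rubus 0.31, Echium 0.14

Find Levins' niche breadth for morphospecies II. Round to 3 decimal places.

3.025

Σpᵢ² = 0.02² + 0.02² + 0.05² + 0.46² + 0.31² + 0.14² = 0.0004 + 0.0004 + 0.0025 + 0.2116 + 0.0961 + 0.0196 = 0.3306
B = 1 / 0.3306 = 3.02480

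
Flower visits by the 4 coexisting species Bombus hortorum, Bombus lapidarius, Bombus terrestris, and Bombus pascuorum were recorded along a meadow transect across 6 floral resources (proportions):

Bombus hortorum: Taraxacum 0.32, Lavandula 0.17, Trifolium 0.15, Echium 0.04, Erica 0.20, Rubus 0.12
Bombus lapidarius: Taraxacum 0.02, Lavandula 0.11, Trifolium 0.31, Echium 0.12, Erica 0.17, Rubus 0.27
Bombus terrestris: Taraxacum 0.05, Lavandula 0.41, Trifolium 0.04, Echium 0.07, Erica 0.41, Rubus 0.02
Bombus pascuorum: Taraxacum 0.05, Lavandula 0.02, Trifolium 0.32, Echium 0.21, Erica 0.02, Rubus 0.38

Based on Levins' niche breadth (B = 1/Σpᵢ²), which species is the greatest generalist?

Bombus hortorum

Σp_hortᵢ² = 0.32² + 0.17² + 0.15² + 0.04² + 0.20² + 0.12² = 0.1024 + 0.0289 + 0.0225 + 0.0016 + 0.0400 + 0.0144 = 0.2098
B_hort = 1 / 0.2098 = 4.7664
Σp_lapiᵢ² = 0.02² + 0.11² + 0.31² + 0.12² + 0.17² + 0.27² = 0.0004 + 0.0121 + 0.0961 + 0.0144 + 0.0289 + 0.0729 = 0.2248
B_lapi = 1 / 0.2248 = 4.4484
Σp_terrᵢ² = 0.05² + 0.41² + 0.04² + 0.07² + 0.41² + 0.02² = 0.0025 + 0.1681 + 0.0016 + 0.0049 + 0.1681 + 0.0004 = 0.3456
B_terr = 1 / 0.3456 = 2.8935
Σp_pascᵢ² = 0.05² + 0.02² + 0.32² + 0.21² + 0.02² + 0.38² = 0.0025 + 0.0004 + 0.1024 + 0.0441 + 0.0004 + 0.1444 = 0.2942
B_pasc = 1 / 0.2942 = 3.3990
Highest B → broadest niche (most generalist): Bombus hortorum (B = 4.77).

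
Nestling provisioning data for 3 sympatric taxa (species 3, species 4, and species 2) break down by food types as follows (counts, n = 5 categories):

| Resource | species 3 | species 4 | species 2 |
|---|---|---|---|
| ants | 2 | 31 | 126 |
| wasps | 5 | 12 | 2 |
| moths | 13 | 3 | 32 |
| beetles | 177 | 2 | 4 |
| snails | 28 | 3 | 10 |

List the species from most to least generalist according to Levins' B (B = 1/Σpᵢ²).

Proportions for species 3 (n=225): 2/225=0.0089, 5/225=0.0222, 13/225=0.0578, 177/225=0.7867, 28/225=0.1244
Proportions for species 4 (n=51): 31/51=0.6078, 12/51=0.2353, 3/51=0.0588, 2/51=0.0392, 3/51=0.0588
Proportions for species 2 (n=174): 126/174=0.7241, 2/174=0.0115, 32/174=0.1839, 4/174=0.0230, 10/174=0.0575
Σp_3ᵢ² = 0.0089² + 0.0222² + 0.0578² + 0.7867² + 0.1244² = 0.000079 + 0.000493 + 0.003341 + 0.618897 + 0.015475 = 0.638285
B_3 = 1 / 0.638285 = 1.5667
Σp_4ᵢ² = 0.6078² + 0.2353² + 0.0588² + 0.0392² + 0.0588² = 0.369421 + 0.055366 + 0.003457 + 0.001537 + 0.003457 = 0.433238
B_4 = 1 / 0.433238 = 2.3082
Σp_2ᵢ² = 0.7241² + 0.0115² + 0.1839² + 0.0230² + 0.0575² = 0.524321 + 0.000132 + 0.033819 + 0.000529 + 0.003306 = 0.562107
B_2 = 1 / 0.562107 = 1.7790
Ranking by B (broadest → narrowest): species 4 (2.31) > species 2 (1.78) > species 3 (1.57)

species 4 > species 2 > species 3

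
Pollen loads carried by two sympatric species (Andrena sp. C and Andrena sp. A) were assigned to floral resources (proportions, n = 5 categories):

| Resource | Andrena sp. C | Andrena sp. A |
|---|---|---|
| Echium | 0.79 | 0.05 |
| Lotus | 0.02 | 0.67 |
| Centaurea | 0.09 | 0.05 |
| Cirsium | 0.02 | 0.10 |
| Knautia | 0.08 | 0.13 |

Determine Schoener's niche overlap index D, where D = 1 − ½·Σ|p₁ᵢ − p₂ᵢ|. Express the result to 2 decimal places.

Σ|p₁ᵢ − p₂ᵢ| = 0.74 + 0.65 + 0.04 + 0.08 + 0.05 = 1.56
D = 1 − ½ × 1.56 = 1 − 0.780 = 0.2200

0.22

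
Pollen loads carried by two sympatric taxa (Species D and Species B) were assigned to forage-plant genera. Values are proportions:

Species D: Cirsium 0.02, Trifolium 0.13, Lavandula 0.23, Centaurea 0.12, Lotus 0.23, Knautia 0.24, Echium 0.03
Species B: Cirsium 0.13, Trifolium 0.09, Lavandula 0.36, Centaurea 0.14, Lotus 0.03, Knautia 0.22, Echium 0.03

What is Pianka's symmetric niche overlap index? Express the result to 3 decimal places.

Σ p₁ᵢp₂ᵢ = 0.0026 + 0.0117 + 0.0828 + 0.0168 + 0.0069 + 0.0528 + 0.0009 = 0.1745
Σp_1ᵢ² = 0.02² + 0.13² + 0.23² + 0.12² + 0.23² + 0.24² + 0.03² = 0.0004 + 0.0169 + 0.0529 + 0.0144 + 0.0529 + 0.0576 + 0.0009 = 0.1960
Σp_2ᵢ² = 0.13² + 0.09² + 0.36² + 0.14² + 0.03² + 0.22² + 0.03² = 0.0169 + 0.0081 + 0.1296 + 0.0196 + 0.0009 + 0.0484 + 0.0009 = 0.2244
O = 0.1745 / √(0.1960 × 0.2244) = 0.1745 / 0.209720 = 0.83206

0.832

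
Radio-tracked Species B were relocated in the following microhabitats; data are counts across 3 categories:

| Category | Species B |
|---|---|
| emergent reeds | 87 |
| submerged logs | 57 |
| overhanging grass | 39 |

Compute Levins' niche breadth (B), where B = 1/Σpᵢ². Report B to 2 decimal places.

2.71

Proportions for Species B (n=183): 87/183=0.4754, 57/183=0.3115, 39/183=0.2131
Σpᵢ² = 0.4754² + 0.3115² + 0.2131² = 0.226005 + 0.097032 + 0.045412 = 0.368449
B = 1 / 0.368449 = 2.7141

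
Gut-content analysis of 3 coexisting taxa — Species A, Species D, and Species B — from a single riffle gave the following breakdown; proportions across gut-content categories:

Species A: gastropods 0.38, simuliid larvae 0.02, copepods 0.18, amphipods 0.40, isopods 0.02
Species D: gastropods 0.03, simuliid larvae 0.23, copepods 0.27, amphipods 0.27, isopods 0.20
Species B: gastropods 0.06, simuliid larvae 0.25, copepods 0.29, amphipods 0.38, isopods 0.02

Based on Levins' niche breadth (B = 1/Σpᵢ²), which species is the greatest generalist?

Species D

Σp_Aᵢ² = 0.38² + 0.02² + 0.18² + 0.40² + 0.02² = 0.1444 + 0.0004 + 0.0324 + 0.1600 + 0.0004 = 0.3376
B_A = 1 / 0.3376 = 2.9621
Σp_Dᵢ² = 0.03² + 0.23² + 0.27² + 0.27² + 0.20² = 0.0009 + 0.0529 + 0.0729 + 0.0729 + 0.0400 = 0.2396
B_D = 1 / 0.2396 = 4.1736
Σp_Bᵢ² = 0.06² + 0.25² + 0.29² + 0.38² + 0.02² = 0.0036 + 0.0625 + 0.0841 + 0.1444 + 0.0004 = 0.2950
B_B = 1 / 0.2950 = 3.3898
Highest B → broadest niche (most generalist): Species D (B = 4.17).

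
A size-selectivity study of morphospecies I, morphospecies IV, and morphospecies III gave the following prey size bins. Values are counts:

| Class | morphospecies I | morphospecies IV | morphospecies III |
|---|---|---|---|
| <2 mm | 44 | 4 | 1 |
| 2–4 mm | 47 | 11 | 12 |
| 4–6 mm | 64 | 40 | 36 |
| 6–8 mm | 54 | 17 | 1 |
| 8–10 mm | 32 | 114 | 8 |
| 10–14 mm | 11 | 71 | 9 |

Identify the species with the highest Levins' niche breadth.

Proportions for morphospecies I (n=252): 44/252=0.1746, 47/252=0.1865, 64/252=0.2540, 54/252=0.2143, 32/252=0.1270, 11/252=0.0437
Proportions for morphospecies IV (n=257): 4/257=0.0156, 11/257=0.0428, 40/257=0.1556, 17/257=0.0661, 114/257=0.4436, 71/257=0.2763
Proportions for morphospecies III (n=67): 1/67=0.0149, 12/67=0.1791, 36/67=0.5373, 1/67=0.0149, 8/67=0.1194, 9/67=0.1343
Σp_Iᵢ² = 0.1746² + 0.1865² + 0.2540² + 0.2143² + 0.1270² + 0.0437² = 0.030485 + 0.034782 + 0.064516 + 0.045924 + 0.016129 + 0.001910 = 0.193746
B_I = 1 / 0.193746 = 5.1614
Σp_IVᵢ² = 0.0156² + 0.0428² + 0.1556² + 0.0661² + 0.4436² + 0.2763² = 0.000243 + 0.001832 + 0.024211 + 0.004369 + 0.196781 + 0.076342 = 0.303778
B_IV = 1 / 0.303778 = 3.2919
Σp_IIIᵢ² = 0.0149² + 0.1791² + 0.5373² + 0.0149² + 0.1194² + 0.1343² = 0.000222 + 0.032077 + 0.288691 + 0.000222 + 0.014256 + 0.018036 = 0.353504
B_III = 1 / 0.353504 = 2.8288
Highest B → broadest niche (most generalist): morphospecies I (B = 5.16).

morphospecies I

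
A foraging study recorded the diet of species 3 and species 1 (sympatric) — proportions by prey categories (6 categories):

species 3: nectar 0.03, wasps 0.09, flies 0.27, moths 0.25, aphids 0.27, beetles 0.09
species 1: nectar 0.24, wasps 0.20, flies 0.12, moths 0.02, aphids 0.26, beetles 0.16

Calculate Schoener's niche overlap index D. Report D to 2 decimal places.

Σ|p₁ᵢ − p₂ᵢ| = 0.21 + 0.11 + 0.15 + 0.23 + 0.01 + 0.07 = 0.78
D = 1 − ½ × 0.78 = 1 − 0.390 = 0.6100

0.61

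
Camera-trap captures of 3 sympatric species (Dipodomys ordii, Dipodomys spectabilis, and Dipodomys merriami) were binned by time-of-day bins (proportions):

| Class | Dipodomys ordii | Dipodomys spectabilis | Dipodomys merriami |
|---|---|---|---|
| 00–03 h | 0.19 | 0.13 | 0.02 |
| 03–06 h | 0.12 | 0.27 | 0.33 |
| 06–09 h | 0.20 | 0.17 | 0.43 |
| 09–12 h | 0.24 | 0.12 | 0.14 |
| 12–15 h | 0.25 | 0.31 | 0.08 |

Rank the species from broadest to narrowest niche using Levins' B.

Dipodomys ordii > Dipodomys spectabilis > Dipodomys merriami

Σp_ordiᵢ² = 0.19² + 0.12² + 0.20² + 0.24² + 0.25² = 0.0361 + 0.0144 + 0.0400 + 0.0576 + 0.0625 = 0.2106
B_ordi = 1 / 0.2106 = 4.7483
Σp_specᵢ² = 0.13² + 0.27² + 0.17² + 0.12² + 0.31² = 0.0169 + 0.0729 + 0.0289 + 0.0144 + 0.0961 = 0.2292
B_spec = 1 / 0.2292 = 4.3630
Σp_merrᵢ² = 0.02² + 0.33² + 0.43² + 0.14² + 0.08² = 0.0004 + 0.1089 + 0.1849 + 0.0196 + 0.0064 = 0.3202
B_merr = 1 / 0.3202 = 3.1230
Ranking by B (broadest → narrowest): Dipodomys ordii (4.75) > Dipodomys spectabilis (4.36) > Dipodomys merriami (3.12)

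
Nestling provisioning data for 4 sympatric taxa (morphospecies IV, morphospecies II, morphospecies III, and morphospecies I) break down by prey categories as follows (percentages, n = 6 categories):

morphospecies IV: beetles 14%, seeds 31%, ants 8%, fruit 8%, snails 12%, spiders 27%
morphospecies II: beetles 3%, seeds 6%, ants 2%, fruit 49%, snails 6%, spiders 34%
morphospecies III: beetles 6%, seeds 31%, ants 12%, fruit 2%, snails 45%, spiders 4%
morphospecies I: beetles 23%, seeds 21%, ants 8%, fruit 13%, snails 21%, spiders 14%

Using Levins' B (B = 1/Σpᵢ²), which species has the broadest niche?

morphospecies I

Convert percentages to proportions (divide by 100).
Σp_IVᵢ² = 0.14² + 0.31² + 0.08² + 0.08² + 0.12² + 0.27² = 0.0196 + 0.0961 + 0.0064 + 0.0064 + 0.0144 + 0.0729 = 0.2158
B_IV = 1 / 0.2158 = 4.6339
Σp_IIᵢ² = 0.03² + 0.06² + 0.02² + 0.49² + 0.06² + 0.34² = 0.0009 + 0.0036 + 0.0004 + 0.2401 + 0.0036 + 0.1156 = 0.3642
B_II = 1 / 0.3642 = 2.7457
Σp_IIIᵢ² = 0.06² + 0.31² + 0.12² + 0.02² + 0.45² + 0.04² = 0.0036 + 0.0961 + 0.0144 + 0.0004 + 0.2025 + 0.0016 = 0.3186
B_III = 1 / 0.3186 = 3.1387
Σp_Iᵢ² = 0.23² + 0.21² + 0.08² + 0.13² + 0.21² + 0.14² = 0.0529 + 0.0441 + 0.0064 + 0.0169 + 0.0441 + 0.0196 = 0.1840
B_I = 1 / 0.1840 = 5.4348
Highest B → broadest niche (most generalist): morphospecies I (B = 5.43).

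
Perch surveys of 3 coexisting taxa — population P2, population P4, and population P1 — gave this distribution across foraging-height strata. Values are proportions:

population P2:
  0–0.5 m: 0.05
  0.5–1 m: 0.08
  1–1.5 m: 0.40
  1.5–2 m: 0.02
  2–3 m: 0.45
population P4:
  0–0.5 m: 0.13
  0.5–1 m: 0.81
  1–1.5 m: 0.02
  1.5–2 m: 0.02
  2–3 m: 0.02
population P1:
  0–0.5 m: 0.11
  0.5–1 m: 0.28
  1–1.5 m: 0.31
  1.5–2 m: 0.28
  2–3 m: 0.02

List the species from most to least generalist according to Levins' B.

population P1 > population P2 > population P4

Σp_P2ᵢ² = 0.05² + 0.08² + 0.40² + 0.02² + 0.45² = 0.0025 + 0.0064 + 0.1600 + 0.0004 + 0.2025 = 0.3718
B_P2 = 1 / 0.3718 = 2.6896
Σp_P4ᵢ² = 0.13² + 0.81² + 0.02² + 0.02² + 0.02² = 0.0169 + 0.6561 + 0.0004 + 0.0004 + 0.0004 = 0.6742
B_P4 = 1 / 0.6742 = 1.4832
Σp_P1ᵢ² = 0.11² + 0.28² + 0.31² + 0.28² + 0.02² = 0.0121 + 0.0784 + 0.0961 + 0.0784 + 0.0004 = 0.2654
B_P1 = 1 / 0.2654 = 3.7679
Ranking by B (broadest → narrowest): population P1 (3.77) > population P2 (2.69) > population P4 (1.48)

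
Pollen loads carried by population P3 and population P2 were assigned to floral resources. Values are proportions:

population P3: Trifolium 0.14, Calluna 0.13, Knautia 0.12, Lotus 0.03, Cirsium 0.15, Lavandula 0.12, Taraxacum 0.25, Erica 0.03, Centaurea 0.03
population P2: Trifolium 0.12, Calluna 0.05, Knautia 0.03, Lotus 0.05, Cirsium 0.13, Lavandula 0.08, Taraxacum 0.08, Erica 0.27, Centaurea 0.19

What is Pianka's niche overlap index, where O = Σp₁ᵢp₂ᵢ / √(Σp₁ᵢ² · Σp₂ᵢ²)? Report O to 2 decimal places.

Σ p₁ᵢp₂ᵢ = 0.0168 + 0.0065 + 0.0036 + 0.0015 + 0.0195 + 0.0096 + 0.0200 + 0.0081 + 0.0057 = 0.0913
Σp_1ᵢ² = 0.14² + 0.13² + 0.12² + 0.03² + 0.15² + 0.12² + 0.25² + 0.03² + 0.03² = 0.0196 + 0.0169 + 0.0144 + 0.0009 + 0.0225 + 0.0144 + 0.0625 + 0.0009 + 0.0009 = 0.1530
Σp_2ᵢ² = 0.12² + 0.05² + 0.03² + 0.05² + 0.13² + 0.08² + 0.08² + 0.27² + 0.19² = 0.0144 + 0.0025 + 0.0009 + 0.0025 + 0.0169 + 0.0064 + 0.0064 + 0.0729 + 0.0361 = 0.1590
O = 0.0913 / √(0.1530 × 0.1590) = 0.0913 / 0.15597 = 0.5854

0.59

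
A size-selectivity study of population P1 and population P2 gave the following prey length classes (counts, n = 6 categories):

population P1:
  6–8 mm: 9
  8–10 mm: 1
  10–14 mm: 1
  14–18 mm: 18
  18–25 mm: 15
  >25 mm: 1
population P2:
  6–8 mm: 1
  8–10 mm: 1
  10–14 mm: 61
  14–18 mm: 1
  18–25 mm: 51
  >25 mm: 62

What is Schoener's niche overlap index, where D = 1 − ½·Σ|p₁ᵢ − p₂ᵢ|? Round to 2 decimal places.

Proportions for population P1 (n=45): 9/45=0.2000, 1/45=0.0222, 1/45=0.0222, 18/45=0.4000, 15/45=0.3333, 1/45=0.0222
Proportions for population P2 (n=177): 1/177=0.0056, 1/177=0.0056, 61/177=0.3446, 1/177=0.0056, 51/177=0.2881, 62/177=0.3503
Σ|p₁ᵢ − p₂ᵢ| = 0.1944 + 0.0166 + 0.3224 + 0.3944 + 0.0452 + 0.3281 = 1.3011
D = 1 − ½ × 1.3011 = 1 − 0.65055 = 0.34945

0.35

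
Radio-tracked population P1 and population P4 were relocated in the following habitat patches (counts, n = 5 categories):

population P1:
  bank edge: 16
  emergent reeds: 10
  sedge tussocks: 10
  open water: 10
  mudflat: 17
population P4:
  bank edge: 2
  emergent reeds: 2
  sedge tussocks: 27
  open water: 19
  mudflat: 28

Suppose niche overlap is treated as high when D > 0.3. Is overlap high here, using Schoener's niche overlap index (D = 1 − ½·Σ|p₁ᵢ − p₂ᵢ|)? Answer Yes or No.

Proportions for population P1 (n=63): 16/63=0.2540, 10/63=0.1587, 10/63=0.1587, 10/63=0.1587, 17/63=0.2698
Proportions for population P4 (n=78): 2/78=0.0256, 2/78=0.0256, 27/78=0.3462, 19/78=0.2436, 28/78=0.3590
Σ|p₁ᵢ − p₂ᵢ| = 0.2284 + 0.1331 + 0.1875 + 0.0849 + 0.0892 = 0.7231
D = 1 − ½ × 0.7231 = 1 − 0.36155 = 0.63845
D = 0.63845 > 0.3 → Yes.

Yes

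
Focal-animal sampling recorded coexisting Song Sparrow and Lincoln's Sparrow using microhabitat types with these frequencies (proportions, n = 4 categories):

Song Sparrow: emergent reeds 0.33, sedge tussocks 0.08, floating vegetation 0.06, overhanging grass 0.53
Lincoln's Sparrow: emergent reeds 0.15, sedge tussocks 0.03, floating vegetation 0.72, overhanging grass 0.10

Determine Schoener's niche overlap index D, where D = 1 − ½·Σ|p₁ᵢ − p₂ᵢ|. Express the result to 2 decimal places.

0.34

Σ|p₁ᵢ − p₂ᵢ| = 0.18 + 0.05 + 0.66 + 0.43 = 1.32
D = 1 − ½ × 1.32 = 1 − 0.660 = 0.3400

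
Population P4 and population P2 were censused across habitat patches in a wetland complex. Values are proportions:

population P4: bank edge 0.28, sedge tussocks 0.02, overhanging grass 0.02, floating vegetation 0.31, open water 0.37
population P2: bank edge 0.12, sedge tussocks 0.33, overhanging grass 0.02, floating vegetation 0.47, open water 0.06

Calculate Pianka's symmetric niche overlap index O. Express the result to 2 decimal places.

Σ p₁ᵢp₂ᵢ = 0.0336 + 0.0066 + 0.0004 + 0.1457 + 0.0222 = 0.2085
Σp_1ᵢ² = 0.28² + 0.02² + 0.02² + 0.31² + 0.37² = 0.0784 + 0.0004 + 0.0004 + 0.0961 + 0.1369 = 0.3122
Σp_2ᵢ² = 0.12² + 0.33² + 0.02² + 0.47² + 0.06² = 0.0144 + 0.1089 + 0.0004 + 0.2209 + 0.0036 = 0.3482
O = 0.2085 / √(0.3122 × 0.3482) = 0.2085 / 0.32971 = 0.6324

0.63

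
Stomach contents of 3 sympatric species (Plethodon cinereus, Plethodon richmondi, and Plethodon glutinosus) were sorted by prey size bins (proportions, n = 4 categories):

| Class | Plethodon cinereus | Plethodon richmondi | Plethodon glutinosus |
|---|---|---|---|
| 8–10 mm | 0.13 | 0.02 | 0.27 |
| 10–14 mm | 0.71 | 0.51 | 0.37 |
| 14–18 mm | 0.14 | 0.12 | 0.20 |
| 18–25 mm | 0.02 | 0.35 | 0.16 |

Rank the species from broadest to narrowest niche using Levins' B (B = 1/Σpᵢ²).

Σp_cineᵢ² = 0.13² + 0.71² + 0.14² + 0.02² = 0.0169 + 0.5041 + 0.0196 + 0.0004 = 0.5410
B_cine = 1 / 0.5410 = 1.8484
Σp_richᵢ² = 0.02² + 0.51² + 0.12² + 0.35² = 0.0004 + 0.2601 + 0.0144 + 0.1225 = 0.3974
B_rich = 1 / 0.3974 = 2.5164
Σp_glutᵢ² = 0.27² + 0.37² + 0.20² + 0.16² = 0.0729 + 0.1369 + 0.0400 + 0.0256 = 0.2754
B_glut = 1 / 0.2754 = 3.6311
Ranking by B (broadest → narrowest): Plethodon glutinosus (3.63) > Plethodon richmondi (2.52) > Plethodon cinereus (1.85)

Plethodon glutinosus > Plethodon richmondi > Plethodon cinereus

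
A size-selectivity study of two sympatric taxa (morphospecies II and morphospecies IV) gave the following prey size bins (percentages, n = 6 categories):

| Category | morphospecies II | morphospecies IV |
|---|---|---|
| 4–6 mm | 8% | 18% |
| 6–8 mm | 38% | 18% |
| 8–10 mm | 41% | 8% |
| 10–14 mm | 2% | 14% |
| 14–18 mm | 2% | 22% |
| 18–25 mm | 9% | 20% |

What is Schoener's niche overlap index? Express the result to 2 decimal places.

0.47

Convert percentages to proportions (divide by 100).
Σ|p₁ᵢ − p₂ᵢ| = 0.10 + 0.20 + 0.33 + 0.12 + 0.20 + 0.11 = 1.06
D = 1 − ½ × 1.06 = 1 − 0.530 = 0.4700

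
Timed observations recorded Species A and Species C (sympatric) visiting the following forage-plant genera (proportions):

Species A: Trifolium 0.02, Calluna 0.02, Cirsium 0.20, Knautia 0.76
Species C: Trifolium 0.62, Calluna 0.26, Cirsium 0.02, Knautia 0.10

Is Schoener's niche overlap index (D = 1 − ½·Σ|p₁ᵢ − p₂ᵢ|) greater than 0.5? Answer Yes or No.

No

Σ|p₁ᵢ − p₂ᵢ| = 0.60 + 0.24 + 0.18 + 0.66 = 1.68
D = 1 − ½ × 1.68 = 1 − 0.840 = 0.1600
D = 0.1600 < 0.5 → No.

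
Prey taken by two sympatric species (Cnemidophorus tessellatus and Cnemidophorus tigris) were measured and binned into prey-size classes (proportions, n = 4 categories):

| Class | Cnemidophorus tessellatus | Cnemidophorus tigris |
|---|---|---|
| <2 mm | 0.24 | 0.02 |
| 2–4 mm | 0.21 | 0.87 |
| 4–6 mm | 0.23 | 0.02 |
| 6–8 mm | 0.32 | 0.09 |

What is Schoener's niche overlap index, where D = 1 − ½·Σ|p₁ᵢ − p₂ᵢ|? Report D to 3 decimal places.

Σ|p₁ᵢ − p₂ᵢ| = 0.22 + 0.66 + 0.21 + 0.23 = 1.32
D = 1 − ½ × 1.32 = 1 − 0.660 = 0.34000

0.340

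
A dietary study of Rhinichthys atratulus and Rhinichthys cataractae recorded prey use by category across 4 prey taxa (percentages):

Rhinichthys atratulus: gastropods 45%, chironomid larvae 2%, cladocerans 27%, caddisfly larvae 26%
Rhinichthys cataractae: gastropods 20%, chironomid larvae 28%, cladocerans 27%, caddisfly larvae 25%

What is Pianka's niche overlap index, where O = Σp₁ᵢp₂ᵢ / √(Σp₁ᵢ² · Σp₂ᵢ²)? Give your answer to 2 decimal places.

Convert percentages to proportions (divide by 100).
Σ p₁ᵢp₂ᵢ = 0.0900 + 0.0056 + 0.0729 + 0.0650 = 0.2335
Σp_1ᵢ² = 0.45² + 0.02² + 0.27² + 0.26² = 0.2025 + 0.0004 + 0.0729 + 0.0676 = 0.3434
Σp_2ᵢ² = 0.20² + 0.28² + 0.27² + 0.25² = 0.0400 + 0.0784 + 0.0729 + 0.0625 = 0.2538
O = 0.2335 / √(0.3434 × 0.2538) = 0.2335 / 0.29522 = 0.7909

0.79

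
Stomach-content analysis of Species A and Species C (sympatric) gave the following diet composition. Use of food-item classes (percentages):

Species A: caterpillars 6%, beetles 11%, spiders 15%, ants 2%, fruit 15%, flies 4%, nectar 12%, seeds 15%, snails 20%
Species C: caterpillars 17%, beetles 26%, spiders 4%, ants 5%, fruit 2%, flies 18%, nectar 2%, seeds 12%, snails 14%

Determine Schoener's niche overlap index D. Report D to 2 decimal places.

Convert percentages to proportions (divide by 100).
Σ|p₁ᵢ − p₂ᵢ| = 0.11 + 0.15 + 0.11 + 0.03 + 0.13 + 0.14 + 0.10 + 0.03 + 0.06 = 0.86
D = 1 − ½ × 0.86 = 1 − 0.430 = 0.5700

0.57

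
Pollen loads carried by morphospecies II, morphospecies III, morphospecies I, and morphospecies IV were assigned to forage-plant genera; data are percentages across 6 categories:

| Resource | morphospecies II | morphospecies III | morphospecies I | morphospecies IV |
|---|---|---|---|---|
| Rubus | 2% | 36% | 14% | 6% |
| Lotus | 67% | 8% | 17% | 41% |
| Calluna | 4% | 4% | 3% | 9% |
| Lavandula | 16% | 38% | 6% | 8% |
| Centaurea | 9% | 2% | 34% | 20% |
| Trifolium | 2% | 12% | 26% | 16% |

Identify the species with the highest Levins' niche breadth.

morphospecies I

Convert percentages to proportions (divide by 100).
Σp_IIᵢ² = 0.02² + 0.67² + 0.04² + 0.16² + 0.09² + 0.02² = 0.0004 + 0.4489 + 0.0016 + 0.0256 + 0.0081 + 0.0004 = 0.4850
B_II = 1 / 0.4850 = 2.0619
Σp_IIIᵢ² = 0.36² + 0.08² + 0.04² + 0.38² + 0.02² + 0.12² = 0.1296 + 0.0064 + 0.0016 + 0.1444 + 0.0004 + 0.0144 = 0.2968
B_III = 1 / 0.2968 = 3.3693
Σp_Iᵢ² = 0.14² + 0.17² + 0.03² + 0.06² + 0.34² + 0.26² = 0.0196 + 0.0289 + 0.0009 + 0.0036 + 0.1156 + 0.0676 = 0.2362
B_I = 1 / 0.2362 = 4.2337
Σp_IVᵢ² = 0.06² + 0.41² + 0.09² + 0.08² + 0.20² + 0.16² = 0.0036 + 0.1681 + 0.0081 + 0.0064 + 0.0400 + 0.0256 = 0.2518
B_IV = 1 / 0.2518 = 3.9714
Highest B → broadest niche (most generalist): morphospecies I (B = 4.23).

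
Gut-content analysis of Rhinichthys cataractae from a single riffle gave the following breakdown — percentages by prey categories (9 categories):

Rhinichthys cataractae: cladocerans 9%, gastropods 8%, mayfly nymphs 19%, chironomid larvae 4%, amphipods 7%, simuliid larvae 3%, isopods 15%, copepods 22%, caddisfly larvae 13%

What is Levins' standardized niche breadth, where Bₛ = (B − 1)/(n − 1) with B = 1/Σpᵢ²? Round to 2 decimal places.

0.73

Convert percentages to proportions (divide by 100).
Σpᵢ² = 0.09² + 0.08² + 0.19² + 0.04² + 0.07² + 0.03² + 0.15² + 0.22² + 0.13² = 0.0081 + 0.0064 + 0.0361 + 0.0016 + 0.0049 + 0.0009 + 0.0225 + 0.0484 + 0.0169 = 0.1458
B = 1 / 0.1458 = 6.8587
Bₛ = (B − 1)/(n − 1) = (6.8587 − 1)/(9 − 1) = 5.8587/8 = 0.7323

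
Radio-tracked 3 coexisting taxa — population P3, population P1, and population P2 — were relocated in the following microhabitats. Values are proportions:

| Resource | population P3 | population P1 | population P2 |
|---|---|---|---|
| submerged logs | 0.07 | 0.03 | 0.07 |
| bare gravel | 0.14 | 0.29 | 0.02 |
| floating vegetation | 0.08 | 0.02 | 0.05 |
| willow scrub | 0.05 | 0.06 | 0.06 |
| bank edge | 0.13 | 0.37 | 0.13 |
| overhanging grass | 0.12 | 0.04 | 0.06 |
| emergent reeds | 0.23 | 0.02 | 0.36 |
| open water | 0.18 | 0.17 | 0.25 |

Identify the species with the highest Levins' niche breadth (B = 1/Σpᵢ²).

population P3

Σp_P3ᵢ² = 0.07² + 0.14² + 0.08² + 0.05² + 0.13² + 0.12² + 0.23² + 0.18² = 0.0049 + 0.0196 + 0.0064 + 0.0025 + 0.0169 + 0.0144 + 0.0529 + 0.0324 = 0.1500
B_P3 = 1 / 0.1500 = 6.6667
Σp_P1ᵢ² = 0.03² + 0.29² + 0.02² + 0.06² + 0.37² + 0.04² + 0.02² + 0.17² = 0.0009 + 0.0841 + 0.0004 + 0.0036 + 0.1369 + 0.0016 + 0.0004 + 0.0289 = 0.2568
B_P1 = 1 / 0.2568 = 3.8941
Σp_P2ᵢ² = 0.07² + 0.02² + 0.05² + 0.06² + 0.13² + 0.06² + 0.36² + 0.25² = 0.0049 + 0.0004 + 0.0025 + 0.0036 + 0.0169 + 0.0036 + 0.1296 + 0.0625 = 0.2240
B_P2 = 1 / 0.2240 = 4.4643
Highest B → broadest niche (most generalist): population P3 (B = 6.67).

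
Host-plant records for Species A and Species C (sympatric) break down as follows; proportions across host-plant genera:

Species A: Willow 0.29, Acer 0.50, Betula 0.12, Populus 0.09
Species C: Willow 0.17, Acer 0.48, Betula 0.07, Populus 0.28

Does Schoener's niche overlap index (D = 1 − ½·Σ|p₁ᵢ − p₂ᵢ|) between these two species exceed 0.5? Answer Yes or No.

Σ|p₁ᵢ − p₂ᵢ| = 0.12 + 0.02 + 0.05 + 0.19 = 0.38
D = 1 − ½ × 0.38 = 1 − 0.190 = 0.8100
D = 0.8100 > 0.5 → Yes.

Yes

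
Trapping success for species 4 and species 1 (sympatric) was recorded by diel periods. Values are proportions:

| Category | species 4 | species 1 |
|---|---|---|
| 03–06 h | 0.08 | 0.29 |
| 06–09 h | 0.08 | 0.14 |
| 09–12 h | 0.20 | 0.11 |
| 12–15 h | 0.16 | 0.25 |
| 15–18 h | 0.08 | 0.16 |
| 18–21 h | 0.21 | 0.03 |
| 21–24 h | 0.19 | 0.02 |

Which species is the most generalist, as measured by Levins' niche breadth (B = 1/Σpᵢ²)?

species 4

Σp_4ᵢ² = 0.08² + 0.08² + 0.20² + 0.16² + 0.08² + 0.21² + 0.19² = 0.0064 + 0.0064 + 0.0400 + 0.0256 + 0.0064 + 0.0441 + 0.0361 = 0.1650
B_4 = 1 / 0.1650 = 6.0606
Σp_1ᵢ² = 0.29² + 0.14² + 0.11² + 0.25² + 0.16² + 0.03² + 0.02² = 0.0841 + 0.0196 + 0.0121 + 0.0625 + 0.0256 + 0.0009 + 0.0004 = 0.2052
B_1 = 1 / 0.2052 = 4.8733
Highest B → broadest niche (most generalist): species 4 (B = 6.06).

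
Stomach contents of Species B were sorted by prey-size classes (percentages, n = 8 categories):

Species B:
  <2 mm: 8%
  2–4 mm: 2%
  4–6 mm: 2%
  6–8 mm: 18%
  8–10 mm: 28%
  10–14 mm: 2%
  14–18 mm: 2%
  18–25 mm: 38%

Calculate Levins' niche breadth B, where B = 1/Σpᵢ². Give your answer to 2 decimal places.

3.80

Convert percentages to proportions (divide by 100).
Σpᵢ² = 0.08² + 0.02² + 0.02² + 0.18² + 0.28² + 0.02² + 0.02² + 0.38² = 0.0064 + 0.0004 + 0.0004 + 0.0324 + 0.0784 + 0.0004 + 0.0004 + 0.1444 = 0.2632
B = 1 / 0.2632 = 3.7994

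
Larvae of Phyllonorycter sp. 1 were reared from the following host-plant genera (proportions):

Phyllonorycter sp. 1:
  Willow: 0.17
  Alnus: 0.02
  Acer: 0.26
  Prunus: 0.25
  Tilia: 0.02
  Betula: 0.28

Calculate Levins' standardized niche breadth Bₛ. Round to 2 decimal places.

Σpᵢ² = 0.17² + 0.02² + 0.26² + 0.25² + 0.02² + 0.28² = 0.0289 + 0.0004 + 0.0676 + 0.0625 + 0.0004 + 0.0784 = 0.2382
B = 1 / 0.2382 = 4.1982
Bₛ = (B − 1)/(n − 1) = (4.1982 − 1)/(6 − 1) = 3.1982/5 = 0.6396

0.64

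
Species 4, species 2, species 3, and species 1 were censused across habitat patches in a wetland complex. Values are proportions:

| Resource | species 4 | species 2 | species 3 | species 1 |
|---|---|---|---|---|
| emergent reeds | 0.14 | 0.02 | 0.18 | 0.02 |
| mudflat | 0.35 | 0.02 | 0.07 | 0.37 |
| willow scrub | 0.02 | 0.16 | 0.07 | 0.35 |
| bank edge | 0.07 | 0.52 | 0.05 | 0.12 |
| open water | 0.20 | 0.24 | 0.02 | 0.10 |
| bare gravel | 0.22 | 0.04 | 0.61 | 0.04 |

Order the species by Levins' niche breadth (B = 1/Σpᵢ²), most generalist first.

species 4 > species 1 > species 2 > species 3

Σp_4ᵢ² = 0.14² + 0.35² + 0.02² + 0.07² + 0.20² + 0.22² = 0.0196 + 0.1225 + 0.0004 + 0.0049 + 0.0400 + 0.0484 = 0.2358
B_4 = 1 / 0.2358 = 4.2409
Σp_2ᵢ² = 0.02² + 0.02² + 0.16² + 0.52² + 0.24² + 0.04² = 0.0004 + 0.0004 + 0.0256 + 0.2704 + 0.0576 + 0.0016 = 0.3560
B_2 = 1 / 0.3560 = 2.8090
Σp_3ᵢ² = 0.18² + 0.07² + 0.07² + 0.05² + 0.02² + 0.61² = 0.0324 + 0.0049 + 0.0049 + 0.0025 + 0.0004 + 0.3721 = 0.4172
B_3 = 1 / 0.4172 = 2.3969
Σp_1ᵢ² = 0.02² + 0.37² + 0.35² + 0.12² + 0.10² + 0.04² = 0.0004 + 0.1369 + 0.1225 + 0.0144 + 0.0100 + 0.0016 = 0.2858
B_1 = 1 / 0.2858 = 3.4990
Ranking by B (broadest → narrowest): species 4 (4.24) > species 1 (3.50) > species 2 (2.81) > species 3 (2.40)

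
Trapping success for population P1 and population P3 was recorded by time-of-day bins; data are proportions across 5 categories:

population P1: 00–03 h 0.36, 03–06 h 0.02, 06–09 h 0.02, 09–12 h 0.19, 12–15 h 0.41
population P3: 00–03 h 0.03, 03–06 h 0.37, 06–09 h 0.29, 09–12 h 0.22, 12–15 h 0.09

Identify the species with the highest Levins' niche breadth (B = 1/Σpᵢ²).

population P3

Σp_P1ᵢ² = 0.36² + 0.02² + 0.02² + 0.19² + 0.41² = 0.1296 + 0.0004 + 0.0004 + 0.0361 + 0.1681 = 0.3346
B_P1 = 1 / 0.3346 = 2.9886
Σp_P3ᵢ² = 0.03² + 0.37² + 0.29² + 0.22² + 0.09² = 0.0009 + 0.1369 + 0.0841 + 0.0484 + 0.0081 = 0.2784
B_P3 = 1 / 0.2784 = 3.5920
Highest B → broadest niche (most generalist): population P3 (B = 3.59).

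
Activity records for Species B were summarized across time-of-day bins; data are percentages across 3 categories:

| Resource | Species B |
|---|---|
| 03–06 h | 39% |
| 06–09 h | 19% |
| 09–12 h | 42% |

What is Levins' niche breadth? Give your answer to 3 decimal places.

Convert percentages to proportions (divide by 100).
Σpᵢ² = 0.39² + 0.19² + 0.42² = 0.1521 + 0.0361 + 0.1764 = 0.3646
B = 1 / 0.3646 = 2.74273

2.743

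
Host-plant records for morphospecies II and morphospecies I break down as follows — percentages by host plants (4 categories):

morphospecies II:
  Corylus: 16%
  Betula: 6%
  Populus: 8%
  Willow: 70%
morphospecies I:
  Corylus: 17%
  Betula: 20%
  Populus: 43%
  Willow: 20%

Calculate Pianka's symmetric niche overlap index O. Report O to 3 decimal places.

Convert percentages to proportions (divide by 100).
Σ p₁ᵢp₂ᵢ = 0.0272 + 0.0120 + 0.0344 + 0.1400 = 0.2136
Σp_1ᵢ² = 0.16² + 0.06² + 0.08² + 0.70² = 0.0256 + 0.0036 + 0.0064 + 0.4900 = 0.5256
Σp_2ᵢ² = 0.17² + 0.20² + 0.43² + 0.20² = 0.0289 + 0.0400 + 0.1849 + 0.0400 = 0.2938
O = 0.2136 / √(0.5256 × 0.2938) = 0.2136 / 0.392965 = 0.54356

0.544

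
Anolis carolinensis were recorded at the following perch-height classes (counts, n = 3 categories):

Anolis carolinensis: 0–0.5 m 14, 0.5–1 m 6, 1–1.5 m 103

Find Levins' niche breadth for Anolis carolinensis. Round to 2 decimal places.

1.40

Proportions for Anolis carolinensis (n=123): 14/123=0.1138, 6/123=0.0488, 103/123=0.8374
Σpᵢ² = 0.1138² + 0.0488² + 0.8374² = 0.012950 + 0.002381 + 0.701239 = 0.716570
B = 1 / 0.716570 = 1.3955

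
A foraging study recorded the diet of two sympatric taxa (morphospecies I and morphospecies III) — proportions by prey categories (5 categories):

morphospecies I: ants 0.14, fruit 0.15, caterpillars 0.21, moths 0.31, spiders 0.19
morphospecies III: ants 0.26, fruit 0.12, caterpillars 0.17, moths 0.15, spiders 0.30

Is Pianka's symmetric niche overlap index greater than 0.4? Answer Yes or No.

Yes

Σ p₁ᵢp₂ᵢ = 0.0364 + 0.0180 + 0.0357 + 0.0465 + 0.0570 = 0.1936
Σp_1ᵢ² = 0.14² + 0.15² + 0.21² + 0.31² + 0.19² = 0.0196 + 0.0225 + 0.0441 + 0.0961 + 0.0361 = 0.2184
Σp_2ᵢ² = 0.26² + 0.12² + 0.17² + 0.15² + 0.30² = 0.0676 + 0.0144 + 0.0289 + 0.0225 + 0.0900 = 0.2234
O = 0.1936 / √(0.2184 × 0.2234) = 0.1936 / 0.22089 = 0.8765
O = 0.8765 > 0.4 → Yes.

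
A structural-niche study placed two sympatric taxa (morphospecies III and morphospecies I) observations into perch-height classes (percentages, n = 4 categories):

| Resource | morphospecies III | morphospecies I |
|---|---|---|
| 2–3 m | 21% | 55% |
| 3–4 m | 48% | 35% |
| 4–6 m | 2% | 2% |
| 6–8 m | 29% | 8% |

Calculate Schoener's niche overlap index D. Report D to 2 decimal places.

Convert percentages to proportions (divide by 100).
Σ|p₁ᵢ − p₂ᵢ| = 0.34 + 0.13 + 0.00 + 0.21 = 0.68
D = 1 − ½ × 0.68 = 1 − 0.340 = 0.6600

0.66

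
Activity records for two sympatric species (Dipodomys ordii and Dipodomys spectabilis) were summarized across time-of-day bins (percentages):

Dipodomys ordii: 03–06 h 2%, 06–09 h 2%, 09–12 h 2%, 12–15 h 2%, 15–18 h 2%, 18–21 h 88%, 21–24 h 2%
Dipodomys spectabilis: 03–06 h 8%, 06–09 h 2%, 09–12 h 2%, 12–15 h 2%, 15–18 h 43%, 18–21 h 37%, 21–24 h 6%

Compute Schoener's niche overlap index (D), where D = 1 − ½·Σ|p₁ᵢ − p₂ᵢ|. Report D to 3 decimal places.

0.490

Convert percentages to proportions (divide by 100).
Σ|p₁ᵢ − p₂ᵢ| = 0.06 + 0.00 + 0.00 + 0.00 + 0.41 + 0.51 + 0.04 = 1.02
D = 1 − ½ × 1.02 = 1 − 0.510 = 0.49000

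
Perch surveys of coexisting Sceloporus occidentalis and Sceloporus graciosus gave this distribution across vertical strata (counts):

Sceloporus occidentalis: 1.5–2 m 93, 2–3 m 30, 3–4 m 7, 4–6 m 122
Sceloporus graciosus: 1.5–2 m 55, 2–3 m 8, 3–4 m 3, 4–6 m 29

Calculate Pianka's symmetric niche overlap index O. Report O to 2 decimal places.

Proportions for Sceloporus occidentalis (n=252): 93/252=0.3690, 30/252=0.1190, 7/252=0.0278, 122/252=0.4841
Proportions for Sceloporus graciosus (n=95): 55/95=0.5789, 8/95=0.0842, 3/95=0.0316, 29/95=0.3053
Σ p₁ᵢp₂ᵢ = 0.213614 + 0.010020 + 0.000878 + 0.147796 = 0.372308
Σp_1ᵢ² = 0.3690² + 0.1190² + 0.0278² + 0.4841² = 0.136161 + 0.014161 + 0.000773 + 0.234353 = 0.385448
Σp_2ᵢ² = 0.5789² + 0.0842² + 0.0316² + 0.3053² = 0.335125 + 0.007090 + 0.000999 + 0.093208 = 0.436422
O = 0.372308 / √(0.385448 × 0.436422) = 0.372308 / 0.4101439 = 0.9077

0.91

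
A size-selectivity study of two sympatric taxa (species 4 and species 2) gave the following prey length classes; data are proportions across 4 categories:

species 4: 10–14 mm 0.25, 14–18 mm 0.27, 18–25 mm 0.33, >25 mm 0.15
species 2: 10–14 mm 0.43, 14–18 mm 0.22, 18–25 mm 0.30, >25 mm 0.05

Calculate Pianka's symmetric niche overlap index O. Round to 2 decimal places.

Σ p₁ᵢp₂ᵢ = 0.1075 + 0.0594 + 0.0990 + 0.0075 = 0.2734
Σp_1ᵢ² = 0.25² + 0.27² + 0.33² + 0.15² = 0.0625 + 0.0729 + 0.1089 + 0.0225 = 0.2668
Σp_2ᵢ² = 0.43² + 0.22² + 0.30² + 0.05² = 0.1849 + 0.0484 + 0.0900 + 0.0025 = 0.3258
O = 0.2734 / √(0.2668 × 0.3258) = 0.2734 / 0.29483 = 0.9273

0.93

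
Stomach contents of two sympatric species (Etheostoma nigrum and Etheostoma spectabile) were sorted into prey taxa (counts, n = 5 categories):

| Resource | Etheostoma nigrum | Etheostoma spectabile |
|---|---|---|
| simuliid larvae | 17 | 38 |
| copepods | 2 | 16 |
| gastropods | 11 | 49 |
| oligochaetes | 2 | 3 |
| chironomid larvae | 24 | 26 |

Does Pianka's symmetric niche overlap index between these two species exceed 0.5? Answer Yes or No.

Proportions for Etheostoma nigrum (n=56): 17/56=0.3036, 2/56=0.0357, 11/56=0.1964, 2/56=0.0357, 24/56=0.4286
Proportions for Etheostoma spectabile (n=132): 38/132=0.2879, 16/132=0.1212, 49/132=0.3712, 3/132=0.0227, 26/132=0.1970
Σ p₁ᵢp₂ᵢ = 0.087406 + 0.004327 + 0.072904 + 0.000810 + 0.084434 = 0.249881
Σp_1ᵢ² = 0.3036² + 0.0357² + 0.1964² + 0.0357² + 0.4286² = 0.092173 + 0.001274 + 0.038573 + 0.001274 + 0.183698 = 0.316992
Σp_2ᵢ² = 0.2879² + 0.1212² + 0.3712² + 0.0227² + 0.1970² = 0.082886 + 0.014689 + 0.137789 + 0.000515 + 0.038809 = 0.274688
O = 0.249881 / √(0.316992 × 0.274688) = 0.249881 / 0.2950829 = 0.8468
O = 0.8468 > 0.5 → Yes.

Yes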